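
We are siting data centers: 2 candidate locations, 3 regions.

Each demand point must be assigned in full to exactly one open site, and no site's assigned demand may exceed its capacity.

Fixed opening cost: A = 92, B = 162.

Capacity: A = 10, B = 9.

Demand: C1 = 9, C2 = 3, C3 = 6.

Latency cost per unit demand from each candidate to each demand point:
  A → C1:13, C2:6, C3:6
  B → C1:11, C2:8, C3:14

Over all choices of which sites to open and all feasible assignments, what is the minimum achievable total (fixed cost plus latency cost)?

407

Open {A, B}; cheapest assignment that respects the capacities:
  A (cap 10, load 9): C2, C3 — cost 3×6 + 6×6 = 54
  B (cap 9, load 9): C1 — cost 9×11 = 99
  Shipping 153, fixed 254 → total 407.
  Any other capacity-feasible assignment to {A, B} ships for at least 153.
Total demand is 18 and no other set of sites has combined capacity ≥ 18, so {A, B} is the only feasible choice of open sites. Minimum: 407.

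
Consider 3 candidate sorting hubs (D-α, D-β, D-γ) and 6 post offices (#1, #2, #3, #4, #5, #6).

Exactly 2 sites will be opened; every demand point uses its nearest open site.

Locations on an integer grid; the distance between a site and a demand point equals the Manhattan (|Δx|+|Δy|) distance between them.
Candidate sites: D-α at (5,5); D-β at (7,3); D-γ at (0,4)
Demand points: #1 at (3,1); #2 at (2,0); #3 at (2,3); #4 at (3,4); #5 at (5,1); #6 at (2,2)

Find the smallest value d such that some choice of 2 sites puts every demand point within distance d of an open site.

Open {D-α, D-γ}.
  Farthest demand point is #1 at distance 6 (to D-α); all others are ≤ 6.
With {D-β, D-γ} the worst case is 6.
With {D-α, D-β} the worst case is 8.
No size-2 selection achieves below 6.

6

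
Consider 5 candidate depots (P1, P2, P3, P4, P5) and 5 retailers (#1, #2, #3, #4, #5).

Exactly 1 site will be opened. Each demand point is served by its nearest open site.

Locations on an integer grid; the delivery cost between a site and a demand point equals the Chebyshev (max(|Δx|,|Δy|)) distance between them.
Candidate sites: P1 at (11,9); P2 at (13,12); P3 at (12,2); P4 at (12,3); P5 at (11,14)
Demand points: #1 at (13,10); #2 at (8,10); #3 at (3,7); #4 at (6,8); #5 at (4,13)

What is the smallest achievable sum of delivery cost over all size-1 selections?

25

Open {P1}.
  #1→P1 2, #2→P1 3, #3→P1 8, #4→P1 5, #5→P1 7  ⇒ total 25.
Compare {P5}: total 29.
Compare {P2}: total 33.
No size-1 selection does better; minimum is 25.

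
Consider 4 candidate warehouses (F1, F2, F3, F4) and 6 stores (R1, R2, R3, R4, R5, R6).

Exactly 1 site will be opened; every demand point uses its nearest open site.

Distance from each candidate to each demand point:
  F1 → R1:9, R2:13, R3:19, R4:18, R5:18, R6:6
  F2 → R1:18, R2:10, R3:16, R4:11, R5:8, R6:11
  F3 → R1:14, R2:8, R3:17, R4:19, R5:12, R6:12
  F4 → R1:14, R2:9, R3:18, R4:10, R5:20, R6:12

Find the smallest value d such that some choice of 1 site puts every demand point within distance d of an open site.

Open {F2}.
  Farthest demand point is R1 at distance 18 (to F2); all others are ≤ 18.
With {F1} the worst case is 19.
With {F3} the worst case is 19.
No size-1 selection achieves below 18.

18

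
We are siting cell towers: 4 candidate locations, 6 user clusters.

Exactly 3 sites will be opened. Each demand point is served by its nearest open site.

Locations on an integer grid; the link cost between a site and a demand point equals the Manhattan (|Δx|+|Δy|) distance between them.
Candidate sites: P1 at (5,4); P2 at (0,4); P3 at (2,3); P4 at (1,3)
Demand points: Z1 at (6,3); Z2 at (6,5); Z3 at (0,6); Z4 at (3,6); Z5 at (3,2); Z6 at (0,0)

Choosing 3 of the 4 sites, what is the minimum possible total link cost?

Open {P1, P2, P3}.
  Z1→P1 2, Z2→P1 2, Z3→P2 2, Z4→P1 4, Z5→P3 2, Z6→P2 4  ⇒ total 16.
Compare {P1, P2, P4}: total 17.
Compare {P1, P3, P4}: total 18.
No size-3 selection does better; minimum is 16.

16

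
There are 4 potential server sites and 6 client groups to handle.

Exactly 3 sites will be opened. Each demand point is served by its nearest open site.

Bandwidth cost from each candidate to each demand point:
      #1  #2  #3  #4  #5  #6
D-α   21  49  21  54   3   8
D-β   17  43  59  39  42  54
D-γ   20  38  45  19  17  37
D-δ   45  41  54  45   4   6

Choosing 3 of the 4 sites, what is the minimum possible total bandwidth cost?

Open {D-α, D-β, D-γ}.
  #1→D-β 17, #2→D-γ 38, #3→D-α 21, #4→D-γ 19, #5→D-α 3, #6→D-α 8  ⇒ total 106.
Compare {D-α, D-γ, D-δ}: total 107.
Compare {D-α, D-β, D-δ}: total 127.
No size-3 selection does better; minimum is 106.

106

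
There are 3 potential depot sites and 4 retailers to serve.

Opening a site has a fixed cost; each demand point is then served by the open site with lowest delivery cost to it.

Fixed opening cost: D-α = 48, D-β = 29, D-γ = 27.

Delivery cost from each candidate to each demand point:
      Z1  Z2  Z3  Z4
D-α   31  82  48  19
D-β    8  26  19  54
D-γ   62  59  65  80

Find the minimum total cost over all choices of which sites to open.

136

Open {D-β}: assign each demand point to its cheapest open site.
  Z1→D-β 8, Z2→D-β 26, Z3→D-β 19, Z4→D-β 54
  delivery cost 107, fixed 29 → total 136.
Compare {D-α, D-β}: delivery cost 72 + fixed 77 = 149.
Compare {D-β, D-γ}: delivery cost 107 + fixed 56 = 163.
Compare {D-α, D-β, D-γ}: delivery cost 72 + fixed 104 = 176.
All other subsets cost ≥ 149. Minimum total cost: 136.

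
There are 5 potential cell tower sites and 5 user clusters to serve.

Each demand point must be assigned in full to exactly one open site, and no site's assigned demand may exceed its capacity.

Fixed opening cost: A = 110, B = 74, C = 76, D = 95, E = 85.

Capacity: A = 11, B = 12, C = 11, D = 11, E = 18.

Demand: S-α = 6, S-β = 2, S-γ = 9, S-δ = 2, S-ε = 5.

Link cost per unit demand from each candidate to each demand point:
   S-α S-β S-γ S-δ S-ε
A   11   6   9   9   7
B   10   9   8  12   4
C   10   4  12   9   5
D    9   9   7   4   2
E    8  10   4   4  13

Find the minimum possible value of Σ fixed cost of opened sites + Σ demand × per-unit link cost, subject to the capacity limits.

286

Open {C, E}; cheapest assignment that respects the capacities:
  C (cap 11, load 7): S-β, S-ε — cost 2×4 + 5×5 = 33
  E (cap 18, load 17): S-α, S-γ, S-δ — cost 6×8 + 9×4 + 2×4 = 92
  Shipping 125, fixed 161 → total 286.
  Any other capacity-feasible assignment to {C, E} ships for at least 125.
Compare {B, E}: its best feasible assignment gives total 289.
Compare {D, E}: its best feasible assignment gives total 300.
Every other set of open sites that can feasibly serve all demand totals ≥ 289 even under its best assignment. Minimum: 286.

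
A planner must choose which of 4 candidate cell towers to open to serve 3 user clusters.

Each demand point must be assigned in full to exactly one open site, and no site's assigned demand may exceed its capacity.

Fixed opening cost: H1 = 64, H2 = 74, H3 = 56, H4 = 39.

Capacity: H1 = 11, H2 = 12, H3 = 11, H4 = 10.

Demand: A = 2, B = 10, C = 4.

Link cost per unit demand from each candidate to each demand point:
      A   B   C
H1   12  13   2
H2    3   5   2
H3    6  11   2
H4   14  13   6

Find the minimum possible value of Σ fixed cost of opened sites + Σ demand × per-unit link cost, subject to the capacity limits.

193

Open {H2, H4}; cheapest assignment that respects the capacities:
  H2 (cap 12, load 12): A, B — cost 2×3 + 10×5 = 56
  H4 (cap 10, load 4): C — cost 4×6 = 24
  Shipping 80, fixed 113 → total 193.
  Any other capacity-feasible assignment to {H2, H4} ships for at least 80.
Compare {H2, H3}: its best feasible assignment gives total 194.
Compare {H1, H2}: its best feasible assignment gives total 202.
Every other set of open sites that can feasibly serve all demand totals ≥ 194 even under its best assignment. Minimum: 193.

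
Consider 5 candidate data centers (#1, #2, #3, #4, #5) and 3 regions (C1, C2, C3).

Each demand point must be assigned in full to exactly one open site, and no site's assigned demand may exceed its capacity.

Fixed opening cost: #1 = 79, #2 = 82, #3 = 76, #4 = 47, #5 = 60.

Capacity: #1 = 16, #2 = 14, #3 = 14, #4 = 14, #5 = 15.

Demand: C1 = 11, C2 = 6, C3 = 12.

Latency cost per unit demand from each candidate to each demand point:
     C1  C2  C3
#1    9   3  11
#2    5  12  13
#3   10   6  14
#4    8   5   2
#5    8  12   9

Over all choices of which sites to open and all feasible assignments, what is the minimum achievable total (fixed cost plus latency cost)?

305

Open {#1, #2, #4}; cheapest assignment that respects the capacities:
  #1 (cap 16, load 6): C2 — cost 6×3 = 18
  #2 (cap 14, load 11): C1 — cost 11×5 = 55
  #4 (cap 14, load 12): C3 — cost 12×2 = 24
  Shipping 97, fixed 208 → total 305.
  Any other capacity-feasible assignment to {#1, #2, #4} ships for at least 97.
Compare {#1, #4, #5}: its best feasible assignment gives total 316.
Compare {#2, #3, #4}: its best feasible assignment gives total 320.
Every other set of open sites that can feasibly serve all demand totals ≥ 316 even under its best assignment. Minimum: 305.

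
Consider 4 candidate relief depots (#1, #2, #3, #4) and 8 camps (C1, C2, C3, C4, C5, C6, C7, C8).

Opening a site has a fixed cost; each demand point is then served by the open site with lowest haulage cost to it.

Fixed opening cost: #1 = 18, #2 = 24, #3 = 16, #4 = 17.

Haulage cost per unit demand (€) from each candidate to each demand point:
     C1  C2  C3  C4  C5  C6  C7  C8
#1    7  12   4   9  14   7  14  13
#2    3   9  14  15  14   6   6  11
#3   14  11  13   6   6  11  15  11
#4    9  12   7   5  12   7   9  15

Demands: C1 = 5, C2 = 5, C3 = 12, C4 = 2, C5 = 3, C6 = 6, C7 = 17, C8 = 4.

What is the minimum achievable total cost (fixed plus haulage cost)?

378

Open {#1, #2, #3}: assign each demand point to its cheapest open site.
  C1→#2 5×3=15, C2→#2 5×9=45, C3→#1 12×4=48, C4→#3 2×6=12, C5→#3 3×6=18, C6→#2 6×6=36, C7→#2 17×6=102, C8→#2 4×11=44
  haulage cost 320, fixed 58 → total 378.
Compare {#1, #2}: haulage cost 350 + fixed 42 = 392.
Compare {#1, #2, #3, #4}: haulage cost 318 + fixed 75 = 393.
Compare {#1, #2, #4}: haulage cost 336 + fixed 59 = 395.
All other subsets cost ≥ 392. Minimum total cost: 378.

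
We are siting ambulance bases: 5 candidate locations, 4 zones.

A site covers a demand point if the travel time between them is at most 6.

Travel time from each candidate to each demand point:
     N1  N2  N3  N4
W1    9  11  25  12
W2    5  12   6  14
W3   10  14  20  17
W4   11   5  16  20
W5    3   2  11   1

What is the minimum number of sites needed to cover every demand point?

Coverage sets (demand points within 6 of each site):
  W1: {}
  W2: {N1, N3}
  W3: {}
  W4: {N2}
  W5: {N1, N2, N4}
No single site covers all 4 demand points.
But {W2, W5} covers everything, so the minimum is 2.

2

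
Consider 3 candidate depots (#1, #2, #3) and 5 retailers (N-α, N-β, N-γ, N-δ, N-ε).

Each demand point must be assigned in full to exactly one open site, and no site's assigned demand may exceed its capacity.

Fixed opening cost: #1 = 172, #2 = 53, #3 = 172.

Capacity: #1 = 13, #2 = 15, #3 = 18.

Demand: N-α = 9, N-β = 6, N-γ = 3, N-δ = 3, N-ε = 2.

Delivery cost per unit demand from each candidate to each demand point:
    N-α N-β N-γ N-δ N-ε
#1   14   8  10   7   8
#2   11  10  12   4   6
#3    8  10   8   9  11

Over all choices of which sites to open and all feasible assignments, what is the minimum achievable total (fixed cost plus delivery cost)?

405

Open {#2, #3}; cheapest assignment that respects the capacities:
  #2 (cap 15, load 11): N-β, N-δ, N-ε — cost 6×10 + 3×4 + 2×6 = 84
  #3 (cap 18, load 12): N-α, N-γ — cost 9×8 + 3×8 = 96
  Shipping 180, fixed 225 → total 405.
  Any other capacity-feasible assignment to {#2, #3} ships for at least 180.
Compare {#1, #2}: its best feasible assignment gives total 426.
Compare {#1, #3}: its best feasible assignment gives total 525.
Every other set of open sites that can feasibly serve all demand totals ≥ 426 even under its best assignment. Minimum: 405.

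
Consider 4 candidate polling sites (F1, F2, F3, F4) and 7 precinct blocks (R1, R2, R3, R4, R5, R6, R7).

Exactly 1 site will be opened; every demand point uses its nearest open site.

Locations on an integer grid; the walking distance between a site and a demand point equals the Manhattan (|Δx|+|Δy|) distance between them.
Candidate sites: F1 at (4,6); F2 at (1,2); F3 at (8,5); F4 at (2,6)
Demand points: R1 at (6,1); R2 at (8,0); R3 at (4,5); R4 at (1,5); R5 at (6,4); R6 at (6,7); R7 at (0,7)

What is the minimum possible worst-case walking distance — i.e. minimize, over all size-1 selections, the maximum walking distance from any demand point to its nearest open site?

Open {F1}.
  Farthest demand point is R2 at walking distance 10 (to F1); all others are ≤ 10.
With {F2} the worst case is 10.
With {F3} the worst case is 10.
No size-1 selection achieves below 10.

10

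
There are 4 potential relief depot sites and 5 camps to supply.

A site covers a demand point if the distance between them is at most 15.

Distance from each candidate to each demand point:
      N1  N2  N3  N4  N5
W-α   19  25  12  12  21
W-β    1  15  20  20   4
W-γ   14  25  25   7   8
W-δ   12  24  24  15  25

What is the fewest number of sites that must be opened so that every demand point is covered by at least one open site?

Coverage sets (demand points within 15 of each site):
  W-α: {N3, N4}
  W-β: {N1, N2, N5}
  W-γ: {N1, N4, N5}
  W-δ: {N1, N4}
No single site covers all 5 demand points.
But {W-α, W-β} covers everything, so the minimum is 2.

2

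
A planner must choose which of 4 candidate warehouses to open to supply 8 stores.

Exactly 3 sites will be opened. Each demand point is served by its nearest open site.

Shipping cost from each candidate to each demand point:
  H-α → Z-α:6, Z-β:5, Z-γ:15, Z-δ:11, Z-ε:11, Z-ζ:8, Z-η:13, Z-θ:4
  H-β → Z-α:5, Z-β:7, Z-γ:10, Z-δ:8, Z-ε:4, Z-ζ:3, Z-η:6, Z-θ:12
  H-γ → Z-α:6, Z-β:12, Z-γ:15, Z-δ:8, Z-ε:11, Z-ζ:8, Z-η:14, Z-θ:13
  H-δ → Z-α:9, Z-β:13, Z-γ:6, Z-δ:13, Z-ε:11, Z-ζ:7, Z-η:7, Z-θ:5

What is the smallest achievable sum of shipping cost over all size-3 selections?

Open {H-α, H-β, H-δ}.
  Z-α→H-β 5, Z-β→H-α 5, Z-γ→H-δ 6, Z-δ→H-β 8, Z-ε→H-β 4, Z-ζ→H-β 3, Z-η→H-β 6, Z-θ→H-α 4  ⇒ total 41.
Compare {H-β, H-γ, H-δ}: total 44.
Compare {H-α, H-β, H-γ}: total 45.
No size-3 selection does better; minimum is 41.

41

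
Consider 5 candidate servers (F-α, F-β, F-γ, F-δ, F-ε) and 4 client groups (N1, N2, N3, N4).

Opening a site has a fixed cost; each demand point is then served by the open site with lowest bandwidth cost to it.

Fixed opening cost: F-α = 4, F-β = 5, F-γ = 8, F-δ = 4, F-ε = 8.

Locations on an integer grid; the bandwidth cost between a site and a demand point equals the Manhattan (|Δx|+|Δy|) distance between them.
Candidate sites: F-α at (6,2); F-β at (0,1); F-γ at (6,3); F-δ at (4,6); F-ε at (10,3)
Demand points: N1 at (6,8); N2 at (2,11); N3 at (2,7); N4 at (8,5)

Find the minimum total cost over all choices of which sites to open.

Open {F-δ}: assign each demand point to its cheapest open site.
  N1→F-δ 4, N2→F-δ 7, N3→F-δ 3, N4→F-δ 5
  bandwidth cost 19, fixed 4 → total 23.
Compare {F-α, F-δ}: bandwidth cost 19 + fixed 8 = 27.
Compare {F-β, F-δ}: bandwidth cost 19 + fixed 9 = 28.
Compare {F-γ, F-δ}: bandwidth cost 18 + fixed 12 = 30.
All other subsets cost ≥ 27. Minimum total cost: 23.

23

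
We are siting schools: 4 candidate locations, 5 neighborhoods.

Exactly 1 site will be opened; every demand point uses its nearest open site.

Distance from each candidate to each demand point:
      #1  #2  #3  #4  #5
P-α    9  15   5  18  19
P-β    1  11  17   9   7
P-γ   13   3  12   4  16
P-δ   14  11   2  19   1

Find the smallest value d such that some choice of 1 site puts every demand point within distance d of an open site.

16

Open {P-γ}.
  Farthest demand point is #5 at distance 16 (to P-γ); all others are ≤ 16.
With {P-β} the worst case is 17.
With {P-α} the worst case is 19.
No size-1 selection achieves below 16.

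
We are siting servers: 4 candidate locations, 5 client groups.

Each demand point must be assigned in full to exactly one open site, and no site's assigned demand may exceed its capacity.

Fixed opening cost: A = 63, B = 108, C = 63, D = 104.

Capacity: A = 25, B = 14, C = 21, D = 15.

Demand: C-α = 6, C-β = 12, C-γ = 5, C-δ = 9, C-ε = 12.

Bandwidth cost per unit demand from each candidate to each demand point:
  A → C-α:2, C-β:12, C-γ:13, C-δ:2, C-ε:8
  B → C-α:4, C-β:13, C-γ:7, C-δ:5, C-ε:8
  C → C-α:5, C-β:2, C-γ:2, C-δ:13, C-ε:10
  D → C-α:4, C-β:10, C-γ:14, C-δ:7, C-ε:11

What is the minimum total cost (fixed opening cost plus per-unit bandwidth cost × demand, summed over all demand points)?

Open {A, B, C}; cheapest assignment that respects the capacities:
  A (cap 25, load 15): C-α, C-δ — cost 6×2 + 9×2 = 30
  B (cap 14, load 12): C-ε — cost 12×8 = 96
  C (cap 21, load 17): C-β, C-γ — cost 12×2 + 5×2 = 34
  Shipping 160, fixed 234 → total 394.
  Any other capacity-feasible assignment to {A, B, C} ships for at least 160.
Compare {A, C, D}: its best feasible assignment gives total 402.
Compare {A, C}: its best feasible assignment gives total 440.
Every other set of open sites that can feasibly serve all demand totals ≥ 402 even under its best assignment. Minimum: 394.

394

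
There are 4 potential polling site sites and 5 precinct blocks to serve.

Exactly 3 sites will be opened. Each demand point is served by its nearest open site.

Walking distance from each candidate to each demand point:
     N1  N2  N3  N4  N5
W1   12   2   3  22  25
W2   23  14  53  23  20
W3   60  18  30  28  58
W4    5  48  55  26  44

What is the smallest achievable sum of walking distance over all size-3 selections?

Open {W1, W2, W4}.
  N1→W4 5, N2→W1 2, N3→W1 3, N4→W1 22, N5→W2 20  ⇒ total 52.
Compare {W1, W3, W4}: total 57.
Compare {W1, W2, W3}: total 59.
No size-3 selection does better; minimum is 52.

52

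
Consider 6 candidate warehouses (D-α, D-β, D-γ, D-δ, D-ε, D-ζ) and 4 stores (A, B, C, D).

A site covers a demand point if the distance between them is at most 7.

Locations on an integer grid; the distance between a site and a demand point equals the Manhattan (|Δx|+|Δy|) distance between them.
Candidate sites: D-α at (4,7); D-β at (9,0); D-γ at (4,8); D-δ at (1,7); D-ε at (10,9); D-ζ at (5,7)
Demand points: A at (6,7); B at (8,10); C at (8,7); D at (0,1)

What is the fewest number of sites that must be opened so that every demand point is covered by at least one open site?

Coverage sets (demand points within 7 of each site):
  D-α: {A, B, C}
  D-β: {}
  D-γ: {A, B, C}
  D-δ: {A, C, D}
  D-ε: {A, B, C}
  D-ζ: {A, B, C}
No single site covers all 4 demand points.
But {D-α, D-δ} covers everything, so the minimum is 2.

2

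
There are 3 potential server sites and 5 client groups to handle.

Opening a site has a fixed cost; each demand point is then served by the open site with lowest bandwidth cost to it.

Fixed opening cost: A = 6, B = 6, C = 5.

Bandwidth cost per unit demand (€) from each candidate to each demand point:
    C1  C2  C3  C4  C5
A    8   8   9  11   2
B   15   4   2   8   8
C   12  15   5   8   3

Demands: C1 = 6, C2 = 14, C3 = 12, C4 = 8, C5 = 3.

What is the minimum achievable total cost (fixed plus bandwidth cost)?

210

Open {A, B}: assign each demand point to its cheapest open site.
  C1→A 6×8=48, C2→B 14×4=56, C3→B 12×2=24, C4→B 8×8=64, C5→A 3×2=6
  bandwidth cost 198, fixed 12 → total 210.
Compare {A, B, C}: bandwidth cost 198 + fixed 17 = 215.
Compare {B, C}: bandwidth cost 225 + fixed 11 = 236.
Compare {B}: bandwidth cost 258 + fixed 6 = 264.
All other subsets cost ≥ 215. Minimum total cost: 210.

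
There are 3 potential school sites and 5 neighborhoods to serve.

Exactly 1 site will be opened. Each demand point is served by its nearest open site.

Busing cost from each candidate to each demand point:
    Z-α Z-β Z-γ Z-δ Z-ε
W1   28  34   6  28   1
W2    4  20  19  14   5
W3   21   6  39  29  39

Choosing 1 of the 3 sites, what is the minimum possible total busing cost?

62

Open {W2}.
  Z-α→W2 4, Z-β→W2 20, Z-γ→W2 19, Z-δ→W2 14, Z-ε→W2 5  ⇒ total 62.
Compare {W1}: total 97.
Compare {W3}: total 134.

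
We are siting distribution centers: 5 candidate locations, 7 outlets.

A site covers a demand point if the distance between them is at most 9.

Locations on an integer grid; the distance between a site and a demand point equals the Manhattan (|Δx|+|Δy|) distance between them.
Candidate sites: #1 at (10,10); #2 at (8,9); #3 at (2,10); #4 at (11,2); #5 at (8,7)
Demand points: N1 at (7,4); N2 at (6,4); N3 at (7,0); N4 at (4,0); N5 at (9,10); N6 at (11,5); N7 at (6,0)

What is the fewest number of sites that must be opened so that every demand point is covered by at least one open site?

Coverage sets (demand points within 9 of each site):
  #1: {N1, N5, N6}
  #2: {N1, N2, N5, N6}
  #3: {N5}
  #4: {N1, N2, N3, N4, N6, N7}
  #5: {N1, N2, N3, N5, N6, N7}
No single site covers all 7 demand points.
But {#1, #4} covers everything, so the minimum is 2.

2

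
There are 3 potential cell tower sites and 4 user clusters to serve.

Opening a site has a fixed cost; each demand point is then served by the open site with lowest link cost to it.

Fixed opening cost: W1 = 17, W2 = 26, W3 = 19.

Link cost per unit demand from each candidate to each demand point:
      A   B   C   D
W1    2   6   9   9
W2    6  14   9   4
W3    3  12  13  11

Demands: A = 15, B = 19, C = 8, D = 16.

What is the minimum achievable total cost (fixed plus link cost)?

Open {W1, W2}: assign each demand point to its cheapest open site.
  A→W1 15×2=30, B→W1 19×6=114, C→W1 8×9=72, D→W2 16×4=64
  link cost 280, fixed 43 → total 323.
Compare {W1, W2, W3}: link cost 280 + fixed 62 = 342.
Compare {W1}: link cost 360 + fixed 17 = 377.
Compare {W1, W3}: link cost 360 + fixed 36 = 396.
All other subsets cost ≥ 342. Minimum total cost: 323.

323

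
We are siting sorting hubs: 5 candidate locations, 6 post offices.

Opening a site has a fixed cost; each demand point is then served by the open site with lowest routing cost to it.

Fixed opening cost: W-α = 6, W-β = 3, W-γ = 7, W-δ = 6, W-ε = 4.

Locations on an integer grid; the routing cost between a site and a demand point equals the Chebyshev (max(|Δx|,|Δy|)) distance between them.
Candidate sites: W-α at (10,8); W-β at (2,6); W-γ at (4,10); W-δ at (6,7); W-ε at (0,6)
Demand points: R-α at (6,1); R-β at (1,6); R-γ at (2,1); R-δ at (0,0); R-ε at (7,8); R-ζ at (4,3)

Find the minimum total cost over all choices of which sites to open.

28

Open {W-β}: assign each demand point to its cheapest open site.
  R-α→W-β 5, R-β→W-β 1, R-γ→W-β 5, R-δ→W-β 6, R-ε→W-β 5, R-ζ→W-β 3
  routing cost 25, fixed 3 → total 28.
Compare {W-β, W-δ}: routing cost 21 + fixed 9 = 30.
Compare {W-α, W-β}: routing cost 23 + fixed 9 = 32.
Compare {W-β, W-ε}: routing cost 25 + fixed 7 = 32.
All other subsets cost ≥ 30. Minimum total cost: 28.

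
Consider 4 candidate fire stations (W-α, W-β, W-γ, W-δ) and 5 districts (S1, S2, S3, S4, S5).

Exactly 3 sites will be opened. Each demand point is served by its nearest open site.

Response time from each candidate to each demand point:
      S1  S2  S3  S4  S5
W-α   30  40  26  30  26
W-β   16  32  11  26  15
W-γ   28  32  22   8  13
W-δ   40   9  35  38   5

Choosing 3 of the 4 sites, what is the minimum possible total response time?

49

Open {W-β, W-γ, W-δ}.
  S1→W-β 16, S2→W-δ 9, S3→W-β 11, S4→W-γ 8, S5→W-δ 5  ⇒ total 49.
Compare {W-α, W-β, W-δ}: total 67.
Compare {W-α, W-γ, W-δ}: total 72.
No size-3 selection does better; minimum is 49.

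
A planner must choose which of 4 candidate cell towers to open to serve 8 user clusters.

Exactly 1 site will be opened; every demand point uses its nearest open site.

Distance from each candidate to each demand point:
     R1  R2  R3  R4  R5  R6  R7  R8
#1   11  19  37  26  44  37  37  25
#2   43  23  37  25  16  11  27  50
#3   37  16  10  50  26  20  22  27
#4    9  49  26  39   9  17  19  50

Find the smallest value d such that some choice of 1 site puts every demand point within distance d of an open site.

44

Open {#1}.
  Farthest demand point is R5 at distance 44 (to #1); all others are ≤ 44.
With {#2} the worst case is 50.
With {#3} the worst case is 50.
No size-1 selection achieves below 44.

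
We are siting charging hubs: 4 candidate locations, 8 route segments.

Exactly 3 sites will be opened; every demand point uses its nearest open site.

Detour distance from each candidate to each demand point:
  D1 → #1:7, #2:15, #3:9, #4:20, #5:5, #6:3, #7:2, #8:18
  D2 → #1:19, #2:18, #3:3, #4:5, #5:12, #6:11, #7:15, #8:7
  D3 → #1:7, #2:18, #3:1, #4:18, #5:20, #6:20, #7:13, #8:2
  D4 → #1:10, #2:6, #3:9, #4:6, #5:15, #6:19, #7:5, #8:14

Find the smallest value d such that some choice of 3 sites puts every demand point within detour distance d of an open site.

7

Open {D1, D2, D4}.
  Farthest demand point is #1 at detour distance 7 (to D1); all others are ≤ 7.
With {D1, D3, D4} the worst case is 7.
With {D2, D3, D4} the worst case is 12.
No size-3 selection achieves below 7.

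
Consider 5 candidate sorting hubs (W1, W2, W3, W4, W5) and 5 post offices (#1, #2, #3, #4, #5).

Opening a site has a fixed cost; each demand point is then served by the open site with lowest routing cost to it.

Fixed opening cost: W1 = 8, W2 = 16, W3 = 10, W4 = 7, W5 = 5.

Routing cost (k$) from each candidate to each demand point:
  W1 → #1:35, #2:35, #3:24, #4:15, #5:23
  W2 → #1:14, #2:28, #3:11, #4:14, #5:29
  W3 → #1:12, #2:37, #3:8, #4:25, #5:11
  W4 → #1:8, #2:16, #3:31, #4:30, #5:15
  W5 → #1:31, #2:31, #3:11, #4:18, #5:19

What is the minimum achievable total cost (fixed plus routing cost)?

80

Open {W4, W5}: assign each demand point to its cheapest open site.
  #1→W4 8, #2→W4 16, #3→W5 11, #4→W5 18, #5→W4 15
  routing cost 68, fixed 12 → total 80.
Compare {W1, W3, W4}: routing cost 58 + fixed 25 = 83.
Compare {W3, W4, W5}: routing cost 61 + fixed 22 = 83.
Compare {W3, W4}: routing cost 68 + fixed 17 = 85.
All other subsets cost ≥ 83. Minimum total cost: 80.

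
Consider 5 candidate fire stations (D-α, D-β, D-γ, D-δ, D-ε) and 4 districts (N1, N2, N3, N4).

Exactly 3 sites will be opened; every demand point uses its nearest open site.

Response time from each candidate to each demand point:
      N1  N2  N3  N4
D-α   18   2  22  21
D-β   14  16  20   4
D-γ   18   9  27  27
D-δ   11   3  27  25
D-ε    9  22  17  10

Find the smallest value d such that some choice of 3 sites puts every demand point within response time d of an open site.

17

Open {D-α, D-β, D-ε}.
  Farthest demand point is N3 at response time 17 (to D-ε); all others are ≤ 17.
With {D-α, D-γ, D-ε} the worst case is 17.
With {D-α, D-δ, D-ε} the worst case is 17.
No size-3 selection achieves below 17.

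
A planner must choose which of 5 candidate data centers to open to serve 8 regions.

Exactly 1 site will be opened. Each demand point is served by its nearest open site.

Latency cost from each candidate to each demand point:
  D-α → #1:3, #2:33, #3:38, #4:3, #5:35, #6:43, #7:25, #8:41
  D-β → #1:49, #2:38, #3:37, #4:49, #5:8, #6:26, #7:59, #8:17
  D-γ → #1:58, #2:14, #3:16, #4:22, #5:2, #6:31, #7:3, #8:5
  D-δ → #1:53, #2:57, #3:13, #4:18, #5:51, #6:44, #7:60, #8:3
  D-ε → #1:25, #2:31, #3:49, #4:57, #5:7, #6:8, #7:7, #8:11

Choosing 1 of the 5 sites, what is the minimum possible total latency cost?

151

Open {D-γ}.
  #1→D-γ 58, #2→D-γ 14, #3→D-γ 16, #4→D-γ 22, #5→D-γ 2, #6→D-γ 31, #7→D-γ 3, #8→D-γ 5  ⇒ total 151.
Compare {D-ε}: total 195.
Compare {D-α}: total 221.
No size-1 selection does better; minimum is 151.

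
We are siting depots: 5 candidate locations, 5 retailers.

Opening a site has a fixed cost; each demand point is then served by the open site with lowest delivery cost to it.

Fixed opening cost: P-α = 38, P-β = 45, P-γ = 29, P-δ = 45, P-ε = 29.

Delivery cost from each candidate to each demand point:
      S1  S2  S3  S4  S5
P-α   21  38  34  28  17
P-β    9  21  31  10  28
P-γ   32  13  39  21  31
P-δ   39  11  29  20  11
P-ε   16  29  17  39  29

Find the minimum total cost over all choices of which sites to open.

144

Open {P-β}: assign each demand point to its cheapest open site.
  S1→P-β 9, S2→P-β 21, S3→P-β 31, S4→P-β 10, S5→P-β 28
  delivery cost 99, fixed 45 → total 144.
Compare {P-δ, P-ε}: delivery cost 75 + fixed 74 = 149.
Compare {P-γ, P-ε}: delivery cost 96 + fixed 58 = 154.
Compare {P-δ}: delivery cost 110 + fixed 45 = 155.
All other subsets cost ≥ 149. Minimum total cost: 144.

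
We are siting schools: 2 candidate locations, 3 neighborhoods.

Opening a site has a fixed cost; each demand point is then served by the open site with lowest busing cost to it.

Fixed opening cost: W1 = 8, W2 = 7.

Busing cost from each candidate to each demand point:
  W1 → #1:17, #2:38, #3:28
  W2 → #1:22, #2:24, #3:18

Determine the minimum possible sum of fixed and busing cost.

Open {W2}: assign each demand point to its cheapest open site.
  #1→W2 22, #2→W2 24, #3→W2 18
  busing cost 64, fixed 7 → total 71.
Compare {W1, W2}: busing cost 59 + fixed 15 = 74.
Compare {W1}: busing cost 83 + fixed 8 = 91.

71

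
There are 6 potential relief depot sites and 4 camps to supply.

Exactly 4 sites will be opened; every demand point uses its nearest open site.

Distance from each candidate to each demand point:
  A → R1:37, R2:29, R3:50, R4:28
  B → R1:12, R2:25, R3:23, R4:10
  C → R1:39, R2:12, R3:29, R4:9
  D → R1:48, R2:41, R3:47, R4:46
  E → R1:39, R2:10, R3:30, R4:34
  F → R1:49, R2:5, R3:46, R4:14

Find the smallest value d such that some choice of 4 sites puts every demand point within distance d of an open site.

23

Open {A, B, C, D}.
  Farthest demand point is R3 at distance 23 (to B); all others are ≤ 23.
With {A, B, C, E} the worst case is 23.
With {A, B, C, F} the worst case is 23.
No size-4 selection achieves below 23.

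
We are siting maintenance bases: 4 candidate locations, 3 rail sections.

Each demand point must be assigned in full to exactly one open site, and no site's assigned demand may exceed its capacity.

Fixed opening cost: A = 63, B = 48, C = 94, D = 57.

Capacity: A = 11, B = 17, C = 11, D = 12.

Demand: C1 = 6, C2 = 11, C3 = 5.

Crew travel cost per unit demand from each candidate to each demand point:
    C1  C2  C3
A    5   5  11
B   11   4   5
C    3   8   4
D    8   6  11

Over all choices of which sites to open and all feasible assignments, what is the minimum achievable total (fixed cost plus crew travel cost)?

210

Open {A, B}; cheapest assignment that respects the capacities:
  A (cap 11, load 6): C1 — cost 6×5 = 30
  B (cap 17, load 16): C2, C3 — cost 11×4 + 5×5 = 69
  Shipping 99, fixed 111 → total 210.
  Any other capacity-feasible assignment to {A, B} ships for at least 99.
Compare {B, D}: its best feasible assignment gives total 222.
Compare {B, C}: its best feasible assignment gives total 224.
Every other set of open sites that can feasibly serve all demand totals ≥ 222 even under its best assignment. Minimum: 210.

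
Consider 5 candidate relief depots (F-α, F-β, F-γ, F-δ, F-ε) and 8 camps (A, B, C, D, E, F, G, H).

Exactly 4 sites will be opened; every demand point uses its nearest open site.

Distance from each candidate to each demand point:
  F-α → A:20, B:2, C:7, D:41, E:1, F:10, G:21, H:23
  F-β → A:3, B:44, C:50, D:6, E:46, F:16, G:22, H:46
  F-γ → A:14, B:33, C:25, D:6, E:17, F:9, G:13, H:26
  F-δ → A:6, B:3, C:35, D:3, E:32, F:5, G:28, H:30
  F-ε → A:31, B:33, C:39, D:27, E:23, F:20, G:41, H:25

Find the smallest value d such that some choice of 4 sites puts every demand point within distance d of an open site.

23

Open {F-α, F-β, F-γ, F-δ}.
  Farthest demand point is H at distance 23 (to F-α); all others are ≤ 23.
With {F-α, F-β, F-γ, F-ε} the worst case is 23.
With {F-α, F-β, F-δ, F-ε} the worst case is 23.
No size-4 selection achieves below 23.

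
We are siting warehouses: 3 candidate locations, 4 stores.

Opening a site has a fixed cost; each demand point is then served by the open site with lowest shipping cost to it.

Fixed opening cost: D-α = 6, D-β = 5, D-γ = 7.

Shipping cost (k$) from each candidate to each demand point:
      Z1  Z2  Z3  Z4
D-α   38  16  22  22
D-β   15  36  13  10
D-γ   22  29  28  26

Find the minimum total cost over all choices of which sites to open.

65

Open {D-α, D-β}: assign each demand point to its cheapest open site.
  Z1→D-β 15, Z2→D-α 16, Z3→D-β 13, Z4→D-β 10
  shipping cost 54, fixed 11 → total 65.
Compare {D-α, D-β, D-γ}: shipping cost 54 + fixed 18 = 72.
Compare {D-β}: shipping cost 74 + fixed 5 = 79.
Compare {D-β, D-γ}: shipping cost 67 + fixed 12 = 79.
All other subsets cost ≥ 72. Minimum total cost: 65.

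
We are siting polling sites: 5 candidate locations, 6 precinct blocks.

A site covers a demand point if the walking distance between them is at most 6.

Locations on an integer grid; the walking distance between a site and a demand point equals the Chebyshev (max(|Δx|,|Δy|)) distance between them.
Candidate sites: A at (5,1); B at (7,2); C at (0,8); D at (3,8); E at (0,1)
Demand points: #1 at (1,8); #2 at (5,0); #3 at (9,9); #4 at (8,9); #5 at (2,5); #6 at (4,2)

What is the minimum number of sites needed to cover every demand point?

2

Coverage sets (demand points within 6 of each site):
  A: {#2, #5, #6}
  B: {#1, #2, #5, #6}
  C: {#1, #5, #6}
  D: {#1, #3, #4, #5, #6}
  E: {#2, #5, #6}
No single site covers all 6 demand points.
But {A, D} covers everything, so the minimum is 2.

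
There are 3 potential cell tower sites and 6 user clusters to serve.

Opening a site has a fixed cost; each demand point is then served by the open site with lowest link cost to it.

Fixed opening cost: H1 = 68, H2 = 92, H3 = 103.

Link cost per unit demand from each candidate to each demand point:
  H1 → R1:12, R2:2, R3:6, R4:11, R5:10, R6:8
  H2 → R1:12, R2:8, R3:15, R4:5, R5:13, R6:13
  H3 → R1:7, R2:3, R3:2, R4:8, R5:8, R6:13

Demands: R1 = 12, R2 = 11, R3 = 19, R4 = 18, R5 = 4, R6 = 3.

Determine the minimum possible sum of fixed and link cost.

Open {H3}: assign each demand point to its cheapest open site.
  R1→H3 12×7=84, R2→H3 11×3=33, R3→H3 19×2=38, R4→H3 18×8=144, R5→H3 4×8=32, R6→H3 3×13=39
  link cost 370, fixed 103 → total 473.
Compare {H2, H3}: link cost 316 + fixed 195 = 511.
Compare {H1, H3}: link cost 344 + fixed 171 = 515.
Compare {H1, H2, H3}: link cost 290 + fixed 263 = 553.
All other subsets cost ≥ 511. Minimum total cost: 473.

473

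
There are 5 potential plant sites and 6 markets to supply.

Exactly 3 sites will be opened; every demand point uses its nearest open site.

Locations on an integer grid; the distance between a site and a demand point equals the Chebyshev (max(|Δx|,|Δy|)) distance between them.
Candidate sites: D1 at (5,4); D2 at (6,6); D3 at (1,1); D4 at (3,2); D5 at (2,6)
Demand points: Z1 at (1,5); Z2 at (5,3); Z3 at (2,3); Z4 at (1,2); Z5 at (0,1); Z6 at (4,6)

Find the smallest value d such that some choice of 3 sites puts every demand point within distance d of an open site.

Open {D1, D3, D5}.
  Farthest demand point is Z3 at distance 2 (to D3); all others are ≤ 2.
With {D3, D4, D5} the worst case is 2.
With {D1, D2, D4} the worst case is 3.
No size-3 selection achieves below 2.

2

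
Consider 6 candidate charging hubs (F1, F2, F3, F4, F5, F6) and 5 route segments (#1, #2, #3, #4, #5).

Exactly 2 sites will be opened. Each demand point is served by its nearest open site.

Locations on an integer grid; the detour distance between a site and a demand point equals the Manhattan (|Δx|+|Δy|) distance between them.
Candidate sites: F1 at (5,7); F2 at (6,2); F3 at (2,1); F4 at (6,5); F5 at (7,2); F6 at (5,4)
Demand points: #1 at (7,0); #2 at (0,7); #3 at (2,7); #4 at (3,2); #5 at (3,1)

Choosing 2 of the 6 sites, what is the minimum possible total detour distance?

Open {F1, F3}.
  #1→F3 6, #2→F1 5, #3→F1 3, #4→F3 2, #5→F3 1  ⇒ total 17.
Compare {F1, F2}: total 18.
Compare {F1, F5}: total 19.
No size-2 selection does better; minimum is 17.

17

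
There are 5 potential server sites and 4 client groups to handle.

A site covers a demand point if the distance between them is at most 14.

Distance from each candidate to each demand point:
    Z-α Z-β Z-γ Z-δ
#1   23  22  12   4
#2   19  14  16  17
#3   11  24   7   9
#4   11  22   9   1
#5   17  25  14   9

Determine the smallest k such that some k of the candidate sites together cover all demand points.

Coverage sets (demand points within 14 of each site):
  #1: {Z-γ, Z-δ}
  #2: {Z-β}
  #3: {Z-α, Z-γ, Z-δ}
  #4: {Z-α, Z-γ, Z-δ}
  #5: {Z-γ, Z-δ}
No single site covers all 4 demand points.
But {#2, #3} covers everything, so the minimum is 2.

2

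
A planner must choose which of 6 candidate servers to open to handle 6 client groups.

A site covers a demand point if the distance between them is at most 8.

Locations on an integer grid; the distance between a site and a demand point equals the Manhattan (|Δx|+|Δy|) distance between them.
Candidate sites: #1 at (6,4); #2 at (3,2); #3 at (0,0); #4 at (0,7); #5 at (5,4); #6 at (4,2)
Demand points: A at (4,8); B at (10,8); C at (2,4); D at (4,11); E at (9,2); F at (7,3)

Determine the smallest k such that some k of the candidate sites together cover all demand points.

2

Coverage sets (demand points within 8 of each site):
  #1: {A, B, C, E, F}
  #2: {A, C, E, F}
  #3: {C}
  #4: {A, C, D}
  #5: {A, C, D, E, F}
  #6: {A, C, E, F}
No single site covers all 6 demand points.
But {#1, #4} covers everything, so the minimum is 2.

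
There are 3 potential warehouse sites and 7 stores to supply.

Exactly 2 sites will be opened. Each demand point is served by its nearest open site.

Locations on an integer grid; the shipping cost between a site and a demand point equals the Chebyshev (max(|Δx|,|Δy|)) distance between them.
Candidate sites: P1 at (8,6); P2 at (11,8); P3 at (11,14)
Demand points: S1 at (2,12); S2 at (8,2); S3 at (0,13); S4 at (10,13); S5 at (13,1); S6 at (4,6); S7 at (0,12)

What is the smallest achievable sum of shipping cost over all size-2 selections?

36

Open {P1, P3}.
  S1→P1 6, S2→P1 4, S3→P1 8, S4→P3 1, S5→P1 5, S6→P1 4, S7→P1 8  ⇒ total 36.
Compare {P1, P2}: total 40.
Compare {P2, P3}: total 52.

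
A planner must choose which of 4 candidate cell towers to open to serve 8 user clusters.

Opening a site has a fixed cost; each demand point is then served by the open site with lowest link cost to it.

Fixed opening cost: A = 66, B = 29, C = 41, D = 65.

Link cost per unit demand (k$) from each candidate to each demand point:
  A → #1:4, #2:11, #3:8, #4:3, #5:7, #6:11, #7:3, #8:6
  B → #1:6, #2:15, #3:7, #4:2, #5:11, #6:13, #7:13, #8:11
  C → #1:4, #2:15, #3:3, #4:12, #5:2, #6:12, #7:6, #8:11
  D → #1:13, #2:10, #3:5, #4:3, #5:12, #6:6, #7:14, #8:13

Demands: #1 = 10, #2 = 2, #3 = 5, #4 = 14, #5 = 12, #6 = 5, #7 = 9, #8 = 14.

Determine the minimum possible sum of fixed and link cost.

Open {A, C}: assign each demand point to its cheapest open site.
  #1→A 10×4=40, #2→A 2×11=22, #3→C 5×3=15, #4→A 14×3=42, #5→C 12×2=24, #6→A 5×11=55, #7→A 9×3=27, #8→A 14×6=84
  link cost 309, fixed 107 → total 416.
Compare {A, B, C}: link cost 295 + fixed 136 = 431.
Compare {A, C, D}: link cost 282 + fixed 172 = 454.
Compare {A}: link cost 394 + fixed 66 = 460.
All other subsets cost ≥ 431. Minimum total cost: 416.

416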